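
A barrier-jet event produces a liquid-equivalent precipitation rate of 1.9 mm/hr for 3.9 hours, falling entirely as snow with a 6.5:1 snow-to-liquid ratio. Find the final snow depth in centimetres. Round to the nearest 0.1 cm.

snow depth ≈ 4.8 cm

Liquid-equivalent depth = 1.9 × 3.9 = 7.41 mm.
Snow depth = 7.41 mm × 6.5 = 48.165 mm = 4.8 cm.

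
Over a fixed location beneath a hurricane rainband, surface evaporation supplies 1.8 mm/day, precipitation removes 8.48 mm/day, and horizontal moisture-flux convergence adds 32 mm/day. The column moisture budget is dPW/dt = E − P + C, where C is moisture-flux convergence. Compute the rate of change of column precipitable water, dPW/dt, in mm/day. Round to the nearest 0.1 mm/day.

dPW/dt = E − P + C = 1.8 − 8.48 + (32) = 25.3 mm/day.

dPW/dt ≈ 25.3 mm/day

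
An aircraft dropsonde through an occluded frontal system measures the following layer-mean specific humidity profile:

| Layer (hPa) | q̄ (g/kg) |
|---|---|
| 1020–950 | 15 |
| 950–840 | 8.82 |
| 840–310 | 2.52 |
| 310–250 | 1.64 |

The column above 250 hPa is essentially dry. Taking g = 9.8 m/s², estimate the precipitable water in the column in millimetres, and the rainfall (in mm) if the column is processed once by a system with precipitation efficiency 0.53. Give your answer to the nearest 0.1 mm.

PW ≈ 35.2 mm; rainfall ≈ 18.7 mm

Precipitable water is the column-integrated vapour mass per unit area: PW = (1/g) Σ q̄ Δp, with q in kg/kg and Δp in Pa (1 kg/m² of water = 1 mm).
Layer 1020–950 hPa: Δp = 70 hPa = 7000 Pa, q̄ = 0.015 kg/kg → 0.015 × 7000 / 9.8 = 10.71 mm
Layer 950–840 hPa: Δp = 110 hPa = 11000 Pa, q̄ = 0.00882 kg/kg → 0.00882 × 11000 / 9.8 = 9.90 mm
Layer 840–310 hPa: Δp = 530 hPa = 53000 Pa, q̄ = 0.00252 kg/kg → 0.00252 × 53000 / 9.8 = 13.63 mm
Layer 310–250 hPa: Δp = 60 hPa = 6000 Pa, q̄ = 0.00164 kg/kg → 0.00164 × 6000 / 9.8 = 1.00 mm
PW = 10.71 + 9.90 + 13.63 + 1.00 = 35.24 ≈ 35.2 mm.
Rainfall = ε × PW = 0.53 × 35.2 = 18.7 mm.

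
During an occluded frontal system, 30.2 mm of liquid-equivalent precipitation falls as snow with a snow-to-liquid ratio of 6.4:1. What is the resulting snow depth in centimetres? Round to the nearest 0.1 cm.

snow depth ≈ 19.3 cm

Snow depth = liquid × ratio = 30.2 mm × 6.4 = 193.28 mm = 19.3 cm.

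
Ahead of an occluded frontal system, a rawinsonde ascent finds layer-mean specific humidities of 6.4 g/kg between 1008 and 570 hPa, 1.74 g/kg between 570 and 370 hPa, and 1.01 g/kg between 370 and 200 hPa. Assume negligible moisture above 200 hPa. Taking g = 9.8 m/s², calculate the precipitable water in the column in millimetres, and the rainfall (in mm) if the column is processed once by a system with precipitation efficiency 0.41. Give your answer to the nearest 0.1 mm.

Precipitable water is the column-integrated vapour mass per unit area: PW = (1/g) Σ q̄ Δp, with q in kg/kg and Δp in Pa (1 kg/m² of water = 1 mm).
Layer 1008–570 hPa: Δp = 438 hPa = 43800 Pa, q̄ = 0.0064 kg/kg → 0.0064 × 43800 / 9.8 = 28.60 mm
Layer 570–370 hPa: Δp = 200 hPa = 20000 Pa, q̄ = 0.00174 kg/kg → 0.00174 × 20000 / 9.8 = 3.55 mm
Layer 370–200 hPa: Δp = 170 hPa = 17000 Pa, q̄ = 0.00101 kg/kg → 0.00101 × 17000 / 9.8 = 1.75 mm
PW = 28.60 + 3.55 + 1.75 = 33.90 ≈ 33.9 mm.
Rainfall = ε × PW = 0.41 × 33.9 = 13.9 mm.

PW ≈ 33.9 mm; rainfall ≈ 13.9 mm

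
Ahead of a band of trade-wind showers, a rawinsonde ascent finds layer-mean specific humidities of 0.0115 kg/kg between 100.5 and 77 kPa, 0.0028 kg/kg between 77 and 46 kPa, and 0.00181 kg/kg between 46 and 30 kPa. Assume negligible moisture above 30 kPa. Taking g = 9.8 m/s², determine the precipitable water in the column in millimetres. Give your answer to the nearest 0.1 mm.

PW ≈ 39.4 mm

Precipitable water is the column-integrated vapour mass per unit area: PW = (1/g) Σ q̄ Δp, with q in kg/kg and Δp in Pa (1 kg/m² of water = 1 mm).
Layer 100.5–77 kPa: Δp = 235 hPa = 23500 Pa, q̄ = 0.0115 kg/kg → 0.0115 × 23500 / 9.8 = 27.58 mm
Layer 77–46 kPa: Δp = 310 hPa = 31000 Pa, q̄ = 0.0028 kg/kg → 0.0028 × 31000 / 9.8 = 8.86 mm
Layer 46–30 kPa: Δp = 160 hPa = 16000 Pa, q̄ = 0.00181 kg/kg → 0.00181 × 16000 / 9.8 = 2.96 mm
PW = 27.58 + 8.86 + 2.96 = 39.40 ≈ 39.4 mm.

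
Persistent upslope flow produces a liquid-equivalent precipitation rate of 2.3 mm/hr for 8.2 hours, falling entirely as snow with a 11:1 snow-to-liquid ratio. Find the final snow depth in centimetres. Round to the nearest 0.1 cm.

snow depth ≈ 20.7 cm

Liquid-equivalent depth = 2.3 × 8.2 = 18.86 mm.
Snow depth = 18.86 mm × 11 = 207.46 mm = 20.7 cm.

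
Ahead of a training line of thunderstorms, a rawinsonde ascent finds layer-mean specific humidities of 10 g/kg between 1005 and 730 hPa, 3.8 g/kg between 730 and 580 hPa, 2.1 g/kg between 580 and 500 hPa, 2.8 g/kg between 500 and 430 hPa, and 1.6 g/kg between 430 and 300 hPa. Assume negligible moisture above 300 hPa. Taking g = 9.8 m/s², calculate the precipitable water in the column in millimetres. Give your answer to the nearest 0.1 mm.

PW ≈ 39.7 mm

Precipitable water is the column-integrated vapour mass per unit area: PW = (1/g) Σ q̄ Δp, with q in kg/kg and Δp in Pa (1 kg/m² of water = 1 mm).
Layer 1005–730 hPa: Δp = 275 hPa = 27500 Pa, q̄ = 0.01 kg/kg → 0.01 × 27500 / 9.8 = 28.06 mm
Layer 730–580 hPa: Δp = 150 hPa = 15000 Pa, q̄ = 0.0038 kg/kg → 0.0038 × 15000 / 9.8 = 5.82 mm
Layer 580–500 hPa: Δp = 80 hPa = 8000 Pa, q̄ = 0.0021 kg/kg → 0.0021 × 8000 / 9.8 = 1.71 mm
Layer 500–430 hPa: Δp = 70 hPa = 7000 Pa, q̄ = 0.0028 kg/kg → 0.0028 × 7000 / 9.8 = 2.00 mm
Layer 430–300 hPa: Δp = 130 hPa = 13000 Pa, q̄ = 0.0016 kg/kg → 0.0016 × 13000 / 9.8 = 2.12 mm
PW = 28.06 + 5.82 + 1.71 + 2.00 + 2.12 = 39.71 ≈ 39.7 mm.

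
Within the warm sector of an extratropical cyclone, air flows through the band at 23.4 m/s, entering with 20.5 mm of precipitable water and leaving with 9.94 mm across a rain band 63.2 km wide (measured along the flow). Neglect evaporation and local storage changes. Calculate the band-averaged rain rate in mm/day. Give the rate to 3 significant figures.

R ≈ 338 mm/day

Column moisture flux per unit crosswind length is F = V × PW.
Inflow: F_in = 23.4 × 20.5 = 479.7 mm·m/s
Outflow: F_out = 23.4 × 9.94 = 232.596 mm·m/s
Steady-state rate R = (F_in − F_out)/L = (479.7 − 232.596) / 63200 m = 3.910e-03 mm/s.
R = 3.910e-03 × 3600 × 24 = 338 mm/day.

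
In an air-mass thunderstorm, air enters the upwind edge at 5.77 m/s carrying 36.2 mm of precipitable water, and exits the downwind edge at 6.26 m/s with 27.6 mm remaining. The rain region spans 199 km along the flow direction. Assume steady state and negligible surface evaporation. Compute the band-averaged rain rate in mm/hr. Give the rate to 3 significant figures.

Column moisture flux per unit crosswind length is F = V × PW.
Inflow: F_in = 5.77 × 36.2 = 208.874 mm·m/s
Outflow: F_out = 6.26 × 27.6 = 172.776 mm·m/s
Steady-state rate R = (F_in − F_out)/L = (208.874 − 172.776) / 199000 m = 1.814e-04 mm/s.
R = 1.814e-04 × 3600 = 0.653 mm/hr.

R ≈ 0.653 mm/hr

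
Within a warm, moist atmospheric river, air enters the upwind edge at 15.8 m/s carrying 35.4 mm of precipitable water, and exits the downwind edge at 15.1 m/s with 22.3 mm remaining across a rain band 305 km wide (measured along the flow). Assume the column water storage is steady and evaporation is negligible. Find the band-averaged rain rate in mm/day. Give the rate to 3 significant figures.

R ≈ 63.1 mm/day

Column moisture flux per unit crosswind length is F = V × PW.
Inflow: F_in = 15.8 × 35.4 = 559.32 mm·m/s
Outflow: F_out = 15.1 × 22.3 = 336.73 mm·m/s
Steady-state rate R = (F_in − F_out)/L = (559.32 − 336.73) / 305000 m = 7.298e-04 mm/s.
R = 7.298e-04 × 3600 × 24 = 63.1 mm/day.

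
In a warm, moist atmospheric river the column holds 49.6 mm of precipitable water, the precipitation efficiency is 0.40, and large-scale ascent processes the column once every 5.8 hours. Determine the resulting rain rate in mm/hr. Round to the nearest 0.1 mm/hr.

Each overturning extracts ε × PW = 0.40 × 49.6 = 19.84 mm.
Rate = ε·PW / τ = 19.84 / 5.8 h = 3.4 mm/hr.

R ≈ 3.4 mm/hr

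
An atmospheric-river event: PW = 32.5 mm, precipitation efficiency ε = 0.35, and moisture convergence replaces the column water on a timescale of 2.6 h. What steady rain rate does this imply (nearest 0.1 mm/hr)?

Each overturning extracts ε × PW = 0.35 × 32.5 = 11.375 mm.
Rate = ε·PW / τ = 11.375 / 2.6 h = 4.4 mm/hr.

R ≈ 4.4 mm/hr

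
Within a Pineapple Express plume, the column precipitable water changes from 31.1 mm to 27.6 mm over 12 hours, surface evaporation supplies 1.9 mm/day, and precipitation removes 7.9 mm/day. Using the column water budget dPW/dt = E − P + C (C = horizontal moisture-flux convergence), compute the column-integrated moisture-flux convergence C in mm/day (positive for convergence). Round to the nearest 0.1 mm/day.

C ≈ -1.0 mm/day

dPW/dt = (27.6 − 31.1) mm / (12/24 day) = -7.000 mm/day.
C = dPW/dt − E + P = (-7.000) − 1.9 + 7.9 = -1.0 mm/day.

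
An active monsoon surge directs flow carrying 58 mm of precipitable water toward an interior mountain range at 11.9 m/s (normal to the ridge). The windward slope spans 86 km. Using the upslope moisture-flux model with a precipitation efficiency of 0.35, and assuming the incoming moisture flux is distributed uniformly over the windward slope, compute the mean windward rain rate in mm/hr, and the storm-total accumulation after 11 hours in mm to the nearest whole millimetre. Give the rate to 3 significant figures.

Incoming column moisture flux per unit ridge length: F = V × PW = 11.9 × 58 = 690.2 mm·m/s.
Spread over the 86 km slope with efficiency ε = 0.35: R = ε·F/W = 0.35 × 690.2 / 86000 m = 2.809e-03 mm/s.
R = 2.809e-03 × 3600 = 10.1 mm/hr.
Over 11 h: total = 10.1 × 11 = 111.1 ≈ 111 mm.

R ≈ 10.1 mm/hr; total ≈ 111 mm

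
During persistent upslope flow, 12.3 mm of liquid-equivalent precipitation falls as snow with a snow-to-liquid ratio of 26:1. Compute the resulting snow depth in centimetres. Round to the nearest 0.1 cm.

snow depth ≈ 32.0 cm

Snow depth = liquid × ratio = 12.3 mm × 26 = 319.8 mm = 32.0 cm.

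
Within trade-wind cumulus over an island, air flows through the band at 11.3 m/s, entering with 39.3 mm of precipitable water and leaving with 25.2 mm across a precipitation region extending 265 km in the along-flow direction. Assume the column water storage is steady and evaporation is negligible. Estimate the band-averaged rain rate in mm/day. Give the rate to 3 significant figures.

R ≈ 51.9 mm/day

Column moisture flux per unit crosswind length is F = V × PW.
Inflow: F_in = 11.3 × 39.3 = 444.09 mm·m/s
Outflow: F_out = 11.3 × 25.2 = 284.76 mm·m/s
Steady-state rate R = (F_in − F_out)/L = (444.09 − 284.76) / 265000 m = 6.012e-04 mm/s.
R = 6.012e-04 × 3600 × 24 = 51.9 mm/day.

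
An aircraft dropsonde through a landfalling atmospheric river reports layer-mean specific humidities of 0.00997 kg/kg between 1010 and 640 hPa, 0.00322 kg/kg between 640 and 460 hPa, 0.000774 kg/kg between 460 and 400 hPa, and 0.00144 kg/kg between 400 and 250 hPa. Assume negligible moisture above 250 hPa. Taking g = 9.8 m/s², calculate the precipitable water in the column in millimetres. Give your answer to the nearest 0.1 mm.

PW ≈ 46.2 mm

Precipitable water is the column-integrated vapour mass per unit area: PW = (1/g) Σ q̄ Δp, with q in kg/kg and Δp in Pa (1 kg/m² of water = 1 mm).
Layer 1010–640 hPa: Δp = 370 hPa = 37000 Pa, q̄ = 0.00997 kg/kg → 0.00997 × 37000 / 9.8 = 37.64 mm
Layer 640–460 hPa: Δp = 180 hPa = 18000 Pa, q̄ = 0.00322 kg/kg → 0.00322 × 18000 / 9.8 = 5.91 mm
Layer 460–400 hPa: Δp = 60 hPa = 6000 Pa, q̄ = 0.000774 kg/kg → 0.000774 × 6000 / 9.8 = 0.47 mm
Layer 400–250 hPa: Δp = 150 hPa = 15000 Pa, q̄ = 0.00144 kg/kg → 0.00144 × 15000 / 9.8 = 2.20 mm
PW = 37.64 + 5.91 + 0.47 + 2.20 = 46.22 ≈ 46.2 mm.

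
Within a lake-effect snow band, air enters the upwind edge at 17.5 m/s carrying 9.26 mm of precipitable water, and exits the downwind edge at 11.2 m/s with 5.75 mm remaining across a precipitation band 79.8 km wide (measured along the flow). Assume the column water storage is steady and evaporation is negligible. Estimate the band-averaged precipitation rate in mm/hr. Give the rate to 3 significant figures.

Column moisture flux per unit crosswind length is F = V × PW.
Inflow: F_in = 17.5 × 9.26 = 162.05 mm·m/s
Outflow: F_out = 11.2 × 5.75 = 64.4 mm·m/s
Steady-state rate R = (F_in − F_out)/L = (162.05 − 64.4) / 79800 m = 1.224e-03 mm/s.
R = 1.224e-03 × 3600 = 4.41 mm/hr.

R ≈ 4.41 mm/hr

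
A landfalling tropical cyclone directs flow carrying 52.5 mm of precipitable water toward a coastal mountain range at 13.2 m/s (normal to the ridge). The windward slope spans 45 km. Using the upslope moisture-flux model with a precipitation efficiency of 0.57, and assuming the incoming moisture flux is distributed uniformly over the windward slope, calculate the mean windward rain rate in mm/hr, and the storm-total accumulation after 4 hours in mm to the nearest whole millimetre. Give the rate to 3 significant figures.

Incoming column moisture flux per unit ridge length: F = V × PW = 13.2 × 52.5 = 693 mm·m/s.
Spread over the 45 km slope with efficiency ε = 0.57: R = ε·F/W = 0.57 × 693 / 45000 m = 8.778e-03 mm/s.
R = 8.778e-03 × 3600 = 31.6 mm/hr.
Over 4 h: total = 31.6 × 4 = 126.4 ≈ 126 mm.

R ≈ 31.6 mm/hr; total ≈ 126 mm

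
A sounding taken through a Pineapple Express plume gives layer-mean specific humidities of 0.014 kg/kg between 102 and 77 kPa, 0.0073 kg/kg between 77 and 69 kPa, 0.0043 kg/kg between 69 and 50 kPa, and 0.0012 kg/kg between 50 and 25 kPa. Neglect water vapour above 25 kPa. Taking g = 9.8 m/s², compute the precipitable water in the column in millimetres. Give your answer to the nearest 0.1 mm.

PW ≈ 53.1 mm

Precipitable water is the column-integrated vapour mass per unit area: PW = (1/g) Σ q̄ Δp, with q in kg/kg and Δp in Pa (1 kg/m² of water = 1 mm).
Layer 102–77 kPa: Δp = 250 hPa = 25000 Pa, q̄ = 0.014 kg/kg → 0.014 × 25000 / 9.8 = 35.71 mm
Layer 77–69 kPa: Δp = 80 hPa = 8000 Pa, q̄ = 0.0073 kg/kg → 0.0073 × 8000 / 9.8 = 5.96 mm
Layer 69–50 kPa: Δp = 190 hPa = 19000 Pa, q̄ = 0.0043 kg/kg → 0.0043 × 19000 / 9.8 = 8.34 mm
Layer 50–25 kPa: Δp = 250 hPa = 25000 Pa, q̄ = 0.0012 kg/kg → 0.0012 × 25000 / 9.8 = 3.06 mm
PW = 35.71 + 5.96 + 8.34 + 3.06 = 53.07 ≈ 53.1 mm.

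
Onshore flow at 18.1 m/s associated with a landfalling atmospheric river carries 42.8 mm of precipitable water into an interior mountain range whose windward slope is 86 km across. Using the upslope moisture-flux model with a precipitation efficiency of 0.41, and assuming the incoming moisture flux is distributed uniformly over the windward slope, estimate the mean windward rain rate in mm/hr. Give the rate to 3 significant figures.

R ≈ 13.3 mm/hr

Incoming column moisture flux per unit ridge length: F = V × PW = 18.1 × 42.8 = 774.68 mm·m/s.
Spread over the 86 km slope with efficiency ε = 0.41: R = ε·F/W = 0.41 × 774.68 / 86000 m = 3.693e-03 mm/s.
R = 3.693e-03 × 3600 = 13.3 mm/hr.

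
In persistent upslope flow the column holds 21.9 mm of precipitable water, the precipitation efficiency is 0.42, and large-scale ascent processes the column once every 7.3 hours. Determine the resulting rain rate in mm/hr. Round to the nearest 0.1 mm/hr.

Each overturning extracts ε × PW = 0.42 × 21.9 = 9.198 mm.
Rate = ε·PW / τ = 9.198 / 7.3 h = 1.3 mm/hr.

R ≈ 1.3 mm/hr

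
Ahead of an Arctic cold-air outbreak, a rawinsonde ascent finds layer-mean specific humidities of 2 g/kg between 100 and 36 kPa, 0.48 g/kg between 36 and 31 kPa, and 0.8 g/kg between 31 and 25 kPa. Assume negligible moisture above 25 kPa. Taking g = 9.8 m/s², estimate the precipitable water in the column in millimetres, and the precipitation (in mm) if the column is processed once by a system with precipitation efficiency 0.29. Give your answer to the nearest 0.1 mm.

PW ≈ 13.8 mm; precipitation ≈ 4.0 mm

Precipitable water is the column-integrated vapour mass per unit area: PW = (1/g) Σ q̄ Δp, with q in kg/kg and Δp in Pa (1 kg/m² of water = 1 mm).
Layer 100–36 kPa: Δp = 640 hPa = 64000 Pa, q̄ = 0.002 kg/kg → 0.002 × 64000 / 9.8 = 13.06 mm
Layer 36–31 kPa: Δp = 50 hPa = 5000 Pa, q̄ = 0.00048 kg/kg → 0.00048 × 5000 / 9.8 = 0.24 mm
Layer 31–25 kPa: Δp = 60 hPa = 6000 Pa, q̄ = 0.0008 kg/kg → 0.0008 × 6000 / 9.8 = 0.49 mm
PW = 13.06 + 0.24 + 0.49 = 13.79 ≈ 13.8 mm.
Precipitation = ε × PW = 0.29 × 13.8 = 4.0 mm.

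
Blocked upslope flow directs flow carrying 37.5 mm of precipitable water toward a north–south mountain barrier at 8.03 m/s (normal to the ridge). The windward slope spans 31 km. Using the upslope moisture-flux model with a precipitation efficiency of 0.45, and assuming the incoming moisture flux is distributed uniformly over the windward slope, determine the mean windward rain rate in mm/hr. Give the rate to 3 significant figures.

Incoming column moisture flux per unit ridge length: F = V × PW = 8.03 × 37.5 = 301.125 mm·m/s.
Spread over the 31 km slope with efficiency ε = 0.45: R = ε·F/W = 0.45 × 301.125 / 31000 m = 4.371e-03 mm/s.
R = 4.371e-03 × 3600 = 15.7 mm/hr.

R ≈ 15.7 mm/hr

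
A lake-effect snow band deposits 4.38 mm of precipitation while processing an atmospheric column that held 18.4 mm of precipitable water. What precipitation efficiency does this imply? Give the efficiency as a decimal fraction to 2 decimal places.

ε = precipitation / PW = 4.38 / 18.4 = 0.24.

ε ≈ 0.24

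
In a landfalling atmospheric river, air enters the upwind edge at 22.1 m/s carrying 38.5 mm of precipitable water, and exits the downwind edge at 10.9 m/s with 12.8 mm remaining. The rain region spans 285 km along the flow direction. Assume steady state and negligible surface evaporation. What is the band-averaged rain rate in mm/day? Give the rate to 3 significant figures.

R ≈ 216 mm/day

Column moisture flux per unit crosswind length is F = V × PW.
Inflow: F_in = 22.1 × 38.5 = 850.85 mm·m/s
Outflow: F_out = 10.9 × 12.8 = 139.52 mm·m/s
Steady-state rate R = (F_in − F_out)/L = (850.85 − 139.52) / 285000 m = 2.496e-03 mm/s.
R = 2.496e-03 × 3600 × 24 = 216 mm/day.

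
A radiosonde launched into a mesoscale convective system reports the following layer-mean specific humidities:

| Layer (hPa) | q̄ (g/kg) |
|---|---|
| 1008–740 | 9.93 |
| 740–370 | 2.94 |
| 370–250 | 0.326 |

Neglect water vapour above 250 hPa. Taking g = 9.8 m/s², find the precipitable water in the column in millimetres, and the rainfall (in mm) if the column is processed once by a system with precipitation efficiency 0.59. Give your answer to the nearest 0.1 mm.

PW ≈ 38.7 mm; rainfall ≈ 22.8 mm

Precipitable water is the column-integrated vapour mass per unit area: PW = (1/g) Σ q̄ Δp, with q in kg/kg and Δp in Pa (1 kg/m² of water = 1 mm).
Layer 1008–740 hPa: Δp = 268 hPa = 26800 Pa, q̄ = 0.00993 kg/kg → 0.00993 × 26800 / 9.8 = 27.16 mm
Layer 740–370 hPa: Δp = 370 hPa = 37000 Pa, q̄ = 0.00294 kg/kg → 0.00294 × 37000 / 9.8 = 11.10 mm
Layer 370–250 hPa: Δp = 120 hPa = 12000 Pa, q̄ = 0.000326 kg/kg → 0.000326 × 12000 / 9.8 = 0.40 mm
PW = 27.16 + 11.10 + 0.40 = 38.66 ≈ 38.7 mm.
Rainfall = ε × PW = 0.59 × 38.7 = 22.8 mm.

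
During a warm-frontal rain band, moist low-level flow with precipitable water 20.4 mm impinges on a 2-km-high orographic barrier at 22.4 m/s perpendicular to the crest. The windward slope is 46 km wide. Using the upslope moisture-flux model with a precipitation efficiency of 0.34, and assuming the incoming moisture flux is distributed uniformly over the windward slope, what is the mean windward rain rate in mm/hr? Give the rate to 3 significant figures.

Incoming column moisture flux per unit ridge length: F = V × PW = 22.4 × 20.4 = 456.96 mm·m/s.
Spread over the 46 km slope with efficiency ε = 0.34: R = ε·F/W = 0.34 × 456.96 / 46000 m = 3.378e-03 mm/s.
R = 3.378e-03 × 3600 = 12.2 mm/hr.

R ≈ 12.2 mm/hr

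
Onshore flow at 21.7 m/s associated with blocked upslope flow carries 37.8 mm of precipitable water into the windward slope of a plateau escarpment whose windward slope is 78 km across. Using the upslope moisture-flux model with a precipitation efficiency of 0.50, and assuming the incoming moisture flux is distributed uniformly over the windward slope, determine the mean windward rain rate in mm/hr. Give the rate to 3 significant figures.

Incoming column moisture flux per unit ridge length: F = V × PW = 21.7 × 37.8 = 820.26 mm·m/s.
Spread over the 78 km slope with efficiency ε = 0.50: R = ε·F/W = 0.50 × 820.26 / 78000 m = 5.258e-03 mm/s.
R = 5.258e-03 × 3600 = 18.9 mm/hr.

R ≈ 18.9 mm/hr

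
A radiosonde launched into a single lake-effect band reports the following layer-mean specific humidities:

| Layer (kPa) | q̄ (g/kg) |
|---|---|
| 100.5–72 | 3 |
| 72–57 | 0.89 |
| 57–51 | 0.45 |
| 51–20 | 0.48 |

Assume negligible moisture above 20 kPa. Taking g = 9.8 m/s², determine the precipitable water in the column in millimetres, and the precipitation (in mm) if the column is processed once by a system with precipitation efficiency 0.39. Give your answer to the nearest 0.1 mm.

Precipitable water is the column-integrated vapour mass per unit area: PW = (1/g) Σ q̄ Δp, with q in kg/kg and Δp in Pa (1 kg/m² of water = 1 mm).
Layer 100.5–72 kPa: Δp = 285 hPa = 28500 Pa, q̄ = 0.003 kg/kg → 0.003 × 28500 / 9.8 = 8.72 mm
Layer 72–57 kPa: Δp = 150 hPa = 15000 Pa, q̄ = 0.00089 kg/kg → 0.00089 × 15000 / 9.8 = 1.36 mm
Layer 57–51 kPa: Δp = 60 hPa = 6000 Pa, q̄ = 0.00045 kg/kg → 0.00045 × 6000 / 9.8 = 0.28 mm
Layer 51–20 kPa: Δp = 310 hPa = 31000 Pa, q̄ = 0.00048 kg/kg → 0.00048 × 31000 / 9.8 = 1.52 mm
PW = 8.72 + 1.36 + 0.28 + 1.52 = 11.88 ≈ 11.9 mm.
Precipitation = ε × PW = 0.39 × 11.9 = 4.6 mm.

PW ≈ 11.9 mm; precipitation ≈ 4.6 mm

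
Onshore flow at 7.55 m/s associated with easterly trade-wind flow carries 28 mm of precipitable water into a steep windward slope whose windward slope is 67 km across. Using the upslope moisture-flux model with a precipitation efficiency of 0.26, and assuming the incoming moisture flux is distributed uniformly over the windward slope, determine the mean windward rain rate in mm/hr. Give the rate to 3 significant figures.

Incoming column moisture flux per unit ridge length: F = V × PW = 7.55 × 28 = 211.4 mm·m/s.
Spread over the 67 km slope with efficiency ε = 0.26: R = ε·F/W = 0.26 × 211.4 / 67000 m = 8.204e-04 mm/s.
R = 8.204e-04 × 3600 = 2.95 mm/hr.

R ≈ 2.95 mm/hr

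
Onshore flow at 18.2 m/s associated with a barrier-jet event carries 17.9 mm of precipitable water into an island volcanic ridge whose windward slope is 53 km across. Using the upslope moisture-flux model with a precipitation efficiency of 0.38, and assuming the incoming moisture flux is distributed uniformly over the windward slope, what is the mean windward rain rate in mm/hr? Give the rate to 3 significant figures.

R ≈ 8.41 mm/hr

Incoming column moisture flux per unit ridge length: F = V × PW = 18.2 × 17.9 = 325.78 mm·m/s.
Spread over the 53 km slope with efficiency ε = 0.38: R = ε·F/W = 0.38 × 325.78 / 53000 m = 2.336e-03 mm/s.
R = 2.336e-03 × 3600 = 8.41 mm/hr.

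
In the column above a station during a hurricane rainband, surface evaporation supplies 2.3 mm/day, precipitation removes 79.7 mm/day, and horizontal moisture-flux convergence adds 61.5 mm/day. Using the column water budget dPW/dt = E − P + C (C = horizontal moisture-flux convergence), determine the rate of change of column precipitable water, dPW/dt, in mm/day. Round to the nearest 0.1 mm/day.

dPW/dt = E − P + C = 2.3 − 79.7 + (61.5) = -15.9 mm/day.

dPW/dt ≈ -15.9 mm/day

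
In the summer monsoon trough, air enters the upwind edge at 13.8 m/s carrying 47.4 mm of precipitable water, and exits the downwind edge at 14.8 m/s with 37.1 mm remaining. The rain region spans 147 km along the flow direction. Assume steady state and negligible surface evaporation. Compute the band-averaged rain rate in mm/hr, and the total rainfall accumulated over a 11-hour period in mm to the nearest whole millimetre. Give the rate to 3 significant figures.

R ≈ 2.57 mm/hr; total ≈ 28 mm

Column moisture flux per unit crosswind length is F = V × PW.
Inflow: F_in = 13.8 × 47.4 = 654.12 mm·m/s
Outflow: F_out = 14.8 × 37.1 = 549.08 mm·m/s
Steady-state rate R = (F_in − F_out)/L = (654.12 − 549.08) / 147000 m = 7.146e-04 mm/s.
R = 7.146e-04 × 3600 = 2.57 mm/hr.
Over 11 h: total = 2.57 × 11 = 28.27 ≈ 28 mm.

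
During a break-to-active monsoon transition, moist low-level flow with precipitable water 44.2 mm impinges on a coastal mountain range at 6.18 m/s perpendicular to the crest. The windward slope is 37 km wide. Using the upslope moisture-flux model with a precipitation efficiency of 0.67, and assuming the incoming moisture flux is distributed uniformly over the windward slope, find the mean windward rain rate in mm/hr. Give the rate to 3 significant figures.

R ≈ 17.8 mm/hr

Incoming column moisture flux per unit ridge length: F = V × PW = 6.18 × 44.2 = 273.156 mm·m/s.
Spread over the 37 km slope with efficiency ε = 0.67: R = ε·F/W = 0.67 × 273.156 / 37000 m = 4.946e-03 mm/s.
R = 4.946e-03 × 3600 = 17.8 mm/hr.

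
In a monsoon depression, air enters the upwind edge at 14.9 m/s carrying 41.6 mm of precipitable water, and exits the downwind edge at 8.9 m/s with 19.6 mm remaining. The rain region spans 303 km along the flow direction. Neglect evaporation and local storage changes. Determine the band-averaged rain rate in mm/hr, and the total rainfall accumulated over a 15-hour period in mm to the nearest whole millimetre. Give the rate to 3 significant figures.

Column moisture flux per unit crosswind length is F = V × PW.
Inflow: F_in = 14.9 × 41.6 = 619.84 mm·m/s
Outflow: F_out = 8.9 × 19.6 = 174.44 mm·m/s
Steady-state rate R = (F_in − F_out)/L = (619.84 − 174.44) / 303000 m = 1.470e-03 mm/s.
R = 1.470e-03 × 3600 = 5.29 mm/hr.
Over 15 h: total = 5.29 × 15 = 79.35 ≈ 79 mm.

R ≈ 5.29 mm/hr; total ≈ 79 mm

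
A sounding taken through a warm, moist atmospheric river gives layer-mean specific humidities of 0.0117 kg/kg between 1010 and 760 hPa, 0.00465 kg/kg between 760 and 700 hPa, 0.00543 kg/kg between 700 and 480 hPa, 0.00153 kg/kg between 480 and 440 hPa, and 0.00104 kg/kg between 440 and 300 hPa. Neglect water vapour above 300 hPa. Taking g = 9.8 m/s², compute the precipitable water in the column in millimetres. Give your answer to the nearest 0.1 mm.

Precipitable water is the column-integrated vapour mass per unit area: PW = (1/g) Σ q̄ Δp, with q in kg/kg and Δp in Pa (1 kg/m² of water = 1 mm).
Layer 1010–760 hPa: Δp = 250 hPa = 25000 Pa, q̄ = 0.0117 kg/kg → 0.0117 × 25000 / 9.8 = 29.85 mm
Layer 760–700 hPa: Δp = 60 hPa = 6000 Pa, q̄ = 0.00465 kg/kg → 0.00465 × 6000 / 9.8 = 2.85 mm
Layer 700–480 hPa: Δp = 220 hPa = 22000 Pa, q̄ = 0.00543 kg/kg → 0.00543 × 22000 / 9.8 = 12.19 mm
Layer 480–440 hPa: Δp = 40 hPa = 4000 Pa, q̄ = 0.00153 kg/kg → 0.00153 × 4000 / 9.8 = 0.62 mm
Layer 440–300 hPa: Δp = 140 hPa = 14000 Pa, q̄ = 0.00104 kg/kg → 0.00104 × 14000 / 9.8 = 1.49 mm
PW = 29.85 + 2.85 + 12.19 + 0.62 + 1.49 = 47.00 ≈ 47.0 mm.

PW ≈ 47.0 mm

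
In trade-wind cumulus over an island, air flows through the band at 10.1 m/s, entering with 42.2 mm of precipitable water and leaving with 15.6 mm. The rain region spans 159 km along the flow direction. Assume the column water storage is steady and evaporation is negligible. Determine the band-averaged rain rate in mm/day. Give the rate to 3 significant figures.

R ≈ 146 mm/day

Column moisture flux per unit crosswind length is F = V × PW.
Inflow: F_in = 10.1 × 42.2 = 426.22 mm·m/s
Outflow: F_out = 10.1 × 15.6 = 157.56 mm·m/s
Steady-state rate R = (F_in − F_out)/L = (426.22 − 157.56) / 159000 m = 1.690e-03 mm/s.
R = 1.690e-03 × 3600 × 24 = 146 mm/day.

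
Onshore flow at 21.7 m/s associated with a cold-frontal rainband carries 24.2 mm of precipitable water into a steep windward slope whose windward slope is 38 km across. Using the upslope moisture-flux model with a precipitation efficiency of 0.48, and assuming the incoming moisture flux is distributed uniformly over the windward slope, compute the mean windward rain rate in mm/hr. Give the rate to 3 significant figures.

Incoming column moisture flux per unit ridge length: F = V × PW = 21.7 × 24.2 = 525.14 mm·m/s.
Spread over the 38 km slope with efficiency ε = 0.48: R = ε·F/W = 0.48 × 525.14 / 38000 m = 6.633e-03 mm/s.
R = 6.633e-03 × 3600 = 23.9 mm/hr.

R ≈ 23.9 mm/hr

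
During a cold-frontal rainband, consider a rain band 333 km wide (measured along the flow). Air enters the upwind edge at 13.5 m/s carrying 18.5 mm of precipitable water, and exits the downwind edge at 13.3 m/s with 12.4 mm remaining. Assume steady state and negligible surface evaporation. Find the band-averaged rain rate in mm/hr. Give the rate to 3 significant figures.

R ≈ 0.917 mm/hr

Column moisture flux per unit crosswind length is F = V × PW.
Inflow: F_in = 13.5 × 18.5 = 249.75 mm·m/s
Outflow: F_out = 13.3 × 12.4 = 164.92 mm·m/s
Steady-state rate R = (F_in − F_out)/L = (249.75 − 164.92) / 333000 m = 2.547e-04 mm/s.
R = 2.547e-04 × 3600 = 0.917 mm/hr.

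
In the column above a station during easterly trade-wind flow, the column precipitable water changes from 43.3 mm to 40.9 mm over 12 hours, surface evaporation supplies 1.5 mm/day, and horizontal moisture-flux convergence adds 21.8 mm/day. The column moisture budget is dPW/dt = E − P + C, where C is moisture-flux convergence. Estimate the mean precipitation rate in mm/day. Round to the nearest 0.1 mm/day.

dPW/dt = (40.9 − 43.3) mm / (12/24 day) = -4.800 mm/day.
P = E + C − dPW/dt = 1.5 + (21.8) − (-4.800) = 28.1 mm/day.

P ≈ 28.1 mm/day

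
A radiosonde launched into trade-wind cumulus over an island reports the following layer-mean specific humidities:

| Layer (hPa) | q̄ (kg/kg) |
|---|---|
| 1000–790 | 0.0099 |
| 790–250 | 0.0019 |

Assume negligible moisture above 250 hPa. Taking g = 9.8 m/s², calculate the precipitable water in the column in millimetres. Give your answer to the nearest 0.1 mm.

PW ≈ 31.7 mm

Precipitable water is the column-integrated vapour mass per unit area: PW = (1/g) Σ q̄ Δp, with q in kg/kg and Δp in Pa (1 kg/m² of water = 1 mm).
Layer 1000–790 hPa: Δp = 210 hPa = 21000 Pa, q̄ = 0.0099 kg/kg → 0.0099 × 21000 / 9.8 = 21.21 mm
Layer 790–250 hPa: Δp = 540 hPa = 54000 Pa, q̄ = 0.0019 kg/kg → 0.0019 × 54000 / 9.8 = 10.47 mm
PW = 21.21 + 10.47 = 31.68 ≈ 31.7 mm.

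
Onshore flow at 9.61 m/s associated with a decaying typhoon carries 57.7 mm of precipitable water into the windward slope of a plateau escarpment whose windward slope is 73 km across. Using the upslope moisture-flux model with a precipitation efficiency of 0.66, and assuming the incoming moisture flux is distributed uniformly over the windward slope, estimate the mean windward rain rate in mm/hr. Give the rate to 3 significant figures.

R ≈ 18.0 mm/hr

Incoming column moisture flux per unit ridge length: F = V × PW = 9.61 × 57.7 = 554.497 mm·m/s.
Spread over the 73 km slope with efficiency ε = 0.66: R = ε·F/W = 0.66 × 554.497 / 73000 m = 5.013e-03 mm/s.
R = 5.013e-03 × 3600 = 18.0 mm/hr.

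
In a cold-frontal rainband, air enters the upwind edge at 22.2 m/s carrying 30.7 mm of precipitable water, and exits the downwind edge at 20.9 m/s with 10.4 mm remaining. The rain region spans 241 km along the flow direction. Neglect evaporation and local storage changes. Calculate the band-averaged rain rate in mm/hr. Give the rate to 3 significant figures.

Column moisture flux per unit crosswind length is F = V × PW.
Inflow: F_in = 22.2 × 30.7 = 681.54 mm·m/s
Outflow: F_out = 20.9 × 10.4 = 217.36 mm·m/s
Steady-state rate R = (F_in − F_out)/L = (681.54 − 217.36) / 241000 m = 1.926e-03 mm/s.
R = 1.926e-03 × 3600 = 6.93 mm/hr.

R ≈ 6.93 mm/hr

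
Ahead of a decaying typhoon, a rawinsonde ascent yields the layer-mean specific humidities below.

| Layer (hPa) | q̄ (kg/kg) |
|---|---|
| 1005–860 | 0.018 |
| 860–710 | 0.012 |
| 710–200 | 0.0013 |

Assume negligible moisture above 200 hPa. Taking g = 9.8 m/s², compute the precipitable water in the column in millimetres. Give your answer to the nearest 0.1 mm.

Precipitable water is the column-integrated vapour mass per unit area: PW = (1/g) Σ q̄ Δp, with q in kg/kg and Δp in Pa (1 kg/m² of water = 1 mm).
Layer 1005–860 hPa: Δp = 145 hPa = 14500 Pa, q̄ = 0.018 kg/kg → 0.018 × 14500 / 9.8 = 26.63 mm
Layer 860–710 hPa: Δp = 150 hPa = 15000 Pa, q̄ = 0.012 kg/kg → 0.012 × 15000 / 9.8 = 18.37 mm
Layer 710–200 hPa: Δp = 510 hPa = 51000 Pa, q̄ = 0.0013 kg/kg → 0.0013 × 51000 / 9.8 = 6.77 mm
PW = 26.63 + 18.37 + 6.77 = 51.77 ≈ 51.8 mm.

PW ≈ 51.8 mm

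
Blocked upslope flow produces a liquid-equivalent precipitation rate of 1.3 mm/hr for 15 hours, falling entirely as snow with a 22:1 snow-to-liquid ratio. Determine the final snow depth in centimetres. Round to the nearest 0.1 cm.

Liquid-equivalent depth = 1.3 × 15 = 19.5 mm.
Snow depth = 19.5 mm × 22 = 429 mm = 42.9 cm.

snow depth ≈ 42.9 cm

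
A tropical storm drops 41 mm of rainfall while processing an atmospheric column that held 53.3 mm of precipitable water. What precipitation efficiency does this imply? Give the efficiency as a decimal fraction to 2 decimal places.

ε = rainfall / PW = 41 / 53.3 = 0.77.

ε ≈ 0.77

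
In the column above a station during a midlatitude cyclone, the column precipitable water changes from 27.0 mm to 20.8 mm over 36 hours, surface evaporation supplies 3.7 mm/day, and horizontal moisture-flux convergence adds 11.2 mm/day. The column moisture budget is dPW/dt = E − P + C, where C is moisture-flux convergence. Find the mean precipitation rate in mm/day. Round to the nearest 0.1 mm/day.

P ≈ 19.0 mm/day

dPW/dt = (20.8 − 27.0) mm / (36/24 day) = -4.133 mm/day.
P = E + C − dPW/dt = 3.7 + (11.2) − (-4.133) = 19.0 mm/day.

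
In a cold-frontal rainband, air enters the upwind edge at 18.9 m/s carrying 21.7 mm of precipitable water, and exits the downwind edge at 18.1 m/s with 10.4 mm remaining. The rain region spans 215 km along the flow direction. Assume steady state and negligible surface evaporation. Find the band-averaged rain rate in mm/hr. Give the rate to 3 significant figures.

Column moisture flux per unit crosswind length is F = V × PW.
Inflow: F_in = 18.9 × 21.7 = 410.13 mm·m/s
Outflow: F_out = 18.1 × 10.4 = 188.24 mm·m/s
Steady-state rate R = (F_in − F_out)/L = (410.13 − 188.24) / 215000 m = 1.032e-03 mm/s.
R = 1.032e-03 × 3600 = 3.72 mm/hr.

R ≈ 3.72 mm/hr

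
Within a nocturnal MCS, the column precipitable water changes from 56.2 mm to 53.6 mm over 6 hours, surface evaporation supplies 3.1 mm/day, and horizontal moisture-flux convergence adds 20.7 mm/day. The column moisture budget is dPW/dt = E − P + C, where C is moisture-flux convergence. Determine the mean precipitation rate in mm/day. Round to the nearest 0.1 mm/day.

P ≈ 34.2 mm/day

dPW/dt = (53.6 − 56.2) mm / (6/24 day) = -10.400 mm/day.
P = E + C − dPW/dt = 3.1 + (20.7) − (-10.400) = 34.2 mm/day.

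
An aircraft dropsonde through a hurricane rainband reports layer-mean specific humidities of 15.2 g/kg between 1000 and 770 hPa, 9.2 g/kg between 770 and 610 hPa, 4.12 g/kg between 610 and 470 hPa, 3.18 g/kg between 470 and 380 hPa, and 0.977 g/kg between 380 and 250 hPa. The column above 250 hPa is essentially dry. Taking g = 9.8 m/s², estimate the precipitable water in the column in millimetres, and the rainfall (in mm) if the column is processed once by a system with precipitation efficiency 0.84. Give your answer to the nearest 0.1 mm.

Precipitable water is the column-integrated vapour mass per unit area: PW = (1/g) Σ q̄ Δp, with q in kg/kg and Δp in Pa (1 kg/m² of water = 1 mm).
Layer 1000–770 hPa: Δp = 230 hPa = 23000 Pa, q̄ = 0.0152 kg/kg → 0.0152 × 23000 / 9.8 = 35.67 mm
Layer 770–610 hPa: Δp = 160 hPa = 16000 Pa, q̄ = 0.0092 kg/kg → 0.0092 × 16000 / 9.8 = 15.02 mm
Layer 610–470 hPa: Δp = 140 hPa = 14000 Pa, q̄ = 0.00412 kg/kg → 0.00412 × 14000 / 9.8 = 5.89 mm
Layer 470–380 hPa: Δp = 90 hPa = 9000 Pa, q̄ = 0.00318 kg/kg → 0.00318 × 9000 / 9.8 = 2.92 mm
Layer 380–250 hPa: Δp = 130 hPa = 13000 Pa, q̄ = 0.000977 kg/kg → 0.000977 × 13000 / 9.8 = 1.30 mm
PW = 35.67 + 15.02 + 5.89 + 2.92 + 1.30 = 60.80 ≈ 60.8 mm.
Rainfall = ε × PW = 0.84 × 60.8 = 51.1 mm.

PW ≈ 60.8 mm; rainfall ≈ 51.1 mm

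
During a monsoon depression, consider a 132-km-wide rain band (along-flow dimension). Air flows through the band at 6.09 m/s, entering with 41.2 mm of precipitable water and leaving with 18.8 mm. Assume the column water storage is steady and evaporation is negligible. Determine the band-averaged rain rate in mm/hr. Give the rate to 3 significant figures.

R ≈ 3.72 mm/hr

Column moisture flux per unit crosswind length is F = V × PW.
Inflow: F_in = 6.09 × 41.2 = 250.908 mm·m/s
Outflow: F_out = 6.09 × 18.8 = 114.492 mm·m/s
Steady-state rate R = (F_in − F_out)/L = (250.908 − 114.492) / 132000 m = 1.033e-03 mm/s.
R = 1.033e-03 × 3600 = 3.72 mm/hr.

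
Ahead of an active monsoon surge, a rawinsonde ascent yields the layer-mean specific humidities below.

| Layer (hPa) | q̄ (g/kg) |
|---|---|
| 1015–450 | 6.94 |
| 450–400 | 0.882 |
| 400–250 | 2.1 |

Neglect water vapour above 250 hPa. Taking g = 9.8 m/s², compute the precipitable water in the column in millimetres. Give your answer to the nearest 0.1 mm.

Precipitable water is the column-integrated vapour mass per unit area: PW = (1/g) Σ q̄ Δp, with q in kg/kg and Δp in Pa (1 kg/m² of water = 1 mm).
Layer 1015–450 hPa: Δp = 565 hPa = 56500 Pa, q̄ = 0.00694 kg/kg → 0.00694 × 56500 / 9.8 = 40.01 mm
Layer 450–400 hPa: Δp = 50 hPa = 5000 Pa, q̄ = 0.000882 kg/kg → 0.000882 × 5000 / 9.8 = 0.45 mm
Layer 400–250 hPa: Δp = 150 hPa = 15000 Pa, q̄ = 0.0021 kg/kg → 0.0021 × 15000 / 9.8 = 3.21 mm
PW = 40.01 + 0.45 + 3.21 = 43.67 ≈ 43.7 mm.

PW ≈ 43.7 mm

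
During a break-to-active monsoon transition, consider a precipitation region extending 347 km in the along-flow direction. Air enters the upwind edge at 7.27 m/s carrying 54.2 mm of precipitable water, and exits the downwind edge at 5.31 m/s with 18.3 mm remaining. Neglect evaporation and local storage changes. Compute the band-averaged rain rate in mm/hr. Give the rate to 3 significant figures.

R ≈ 3.08 mm/hr

Column moisture flux per unit crosswind length is F = V × PW.
Inflow: F_in = 7.27 × 54.2 = 394.034 mm·m/s
Outflow: F_out = 5.31 × 18.3 = 97.173 mm·m/s
Steady-state rate R = (F_in − F_out)/L = (394.034 − 97.173) / 347000 m = 8.555e-04 mm/s.
R = 8.555e-04 × 3600 = 3.08 mm/hr.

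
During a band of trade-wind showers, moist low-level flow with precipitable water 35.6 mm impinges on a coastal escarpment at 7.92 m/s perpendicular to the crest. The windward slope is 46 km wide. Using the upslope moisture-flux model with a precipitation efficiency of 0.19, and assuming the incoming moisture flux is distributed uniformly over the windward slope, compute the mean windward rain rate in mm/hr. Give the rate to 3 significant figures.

R ≈ 4.19 mm/hr

Incoming column moisture flux per unit ridge length: F = V × PW = 7.92 × 35.6 = 281.952 mm·m/s.
Spread over the 46 km slope with efficiency ε = 0.19: R = ε·F/W = 0.19 × 281.952 / 46000 m = 1.165e-03 mm/s.
R = 1.165e-03 × 3600 = 4.19 mm/hr.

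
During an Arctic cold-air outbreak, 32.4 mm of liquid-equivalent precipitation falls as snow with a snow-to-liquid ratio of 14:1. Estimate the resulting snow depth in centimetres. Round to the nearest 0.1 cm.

Snow depth = liquid × ratio = 32.4 mm × 14 = 453.6 mm = 45.4 cm.

snow depth ≈ 45.4 cm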